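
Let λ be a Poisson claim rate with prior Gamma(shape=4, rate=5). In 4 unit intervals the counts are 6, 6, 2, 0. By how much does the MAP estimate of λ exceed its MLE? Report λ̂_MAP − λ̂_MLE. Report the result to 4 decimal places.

Σxᵢ = 14. Posterior is Gamma(18, 9); MAP = (18−1)/9 = 17/9 ≈ 1.88889.
MLE = x̄ = 14/4 ≈ 3.50000.
Difference = 17/9 − 14/4 = -29/18 ≈ -1.6111.

MAP − MLE = -1.6111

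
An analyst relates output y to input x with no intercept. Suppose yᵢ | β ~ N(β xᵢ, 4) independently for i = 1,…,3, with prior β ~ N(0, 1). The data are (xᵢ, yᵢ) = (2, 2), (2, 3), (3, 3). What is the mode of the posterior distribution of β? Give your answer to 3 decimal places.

β̂_MAP = 0.905

log p(β | y) = −Σ(yᵢ − βxᵢ)²/(2·4) − β²/(2·1) + const.
Setting the derivative to zero: Σxᵢ(yᵢ − βxᵢ)/4 − β/1 = 0, so β = Σxᵢyᵢ / (Σxᵢ² + σ²/τ²).
Σxᵢyᵢ = 2·2 + 2·3 + 3·3 = 19; Σxᵢ² = 17; σ²/τ² = 4.
β̂_MAP = 19 / (17 + 4) = 19/21 ≈ 0.905.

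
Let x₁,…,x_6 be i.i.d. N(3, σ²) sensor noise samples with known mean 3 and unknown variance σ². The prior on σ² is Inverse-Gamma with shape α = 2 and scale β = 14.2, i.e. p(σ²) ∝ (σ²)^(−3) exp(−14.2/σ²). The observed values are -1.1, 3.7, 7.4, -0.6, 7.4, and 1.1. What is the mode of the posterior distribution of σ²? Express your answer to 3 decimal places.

Sum of squared deviations about the known mean: SS = (-1.1−3)² + (3.7−3)² + (7.4−3)² + (-0.6−3)² + (7.4−3)² + (1.1−3)² = 72.59.
The Normal likelihood contributes (σ²)^(−n/2) exp(−SS/(2σ²)), so the posterior is Inverse-Gamma(α + n/2, β + SS/2) = Inverse-Gamma(5, 50.495).
The mode of Inverse-Gamma(a, b) is b/(a+1) = 50.495/6 ≈ 8.416.

σ̂²_MAP = 8.416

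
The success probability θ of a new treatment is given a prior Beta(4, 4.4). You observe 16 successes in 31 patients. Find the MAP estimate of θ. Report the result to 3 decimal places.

θ̂_MAP = 0.508

Prior: Beta(4, 4.4).
Data: 16 successes in 31 trials. The binomial likelihood contributes θ^16(1−θ)^15, so the posterior is Beta(4+16, 4.4+15) = Beta(20, 19.4).
For Beta(a, b) with a, b > 1 the mode is (a−1)/(a+b−2) = 19/37.4 ≈ 0.508.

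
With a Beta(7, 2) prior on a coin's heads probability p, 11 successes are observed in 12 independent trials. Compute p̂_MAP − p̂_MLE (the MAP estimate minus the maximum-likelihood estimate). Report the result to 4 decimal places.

MAP − MLE = -0.0219

Posterior is Beta(18, 3); MAP = (18−1)/(21−2) = 17/19 ≈ 0.89474.
MLE ignores the prior: p̂_MLE = k/n = 11/12 ≈ 0.91667.
Difference = 17/19 − 11/12 = -5/228 ≈ -0.0219.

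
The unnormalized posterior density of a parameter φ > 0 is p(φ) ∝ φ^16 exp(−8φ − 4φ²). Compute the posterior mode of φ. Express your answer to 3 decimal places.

ℓ'(φ) = 16/φ − 8 − 8φ. Setting this to zero and multiplying by φ: 8φ² + 8φ − 16 = 0.
φ = (−8 + √(8² + 4·8·16)) / (2·8) = (−8 + √576) / 16 = (−8 + 24)/16 = 1.
ℓ''(φ) = −16/φ² − 8 < 0, confirming a maximum.

φ̂_MAP = 1.000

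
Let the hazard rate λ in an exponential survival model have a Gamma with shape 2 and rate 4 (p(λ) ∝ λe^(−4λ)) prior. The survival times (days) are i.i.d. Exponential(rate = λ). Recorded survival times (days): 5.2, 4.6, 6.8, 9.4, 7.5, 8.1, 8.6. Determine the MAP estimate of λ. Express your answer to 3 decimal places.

λ̂_MAP = 0.148

The Exponential(rate=λ) likelihood is ∝ λ^n e^(−λΣtᵢ). Here n = 7 and Σtᵢ = 5.2 + 4.6 + 6.8 + 9.4 + 7.5 + 8.1 + 8.6 = 50.2.
Posterior ∝ λe^(−4λ) · λ^7e^(−50.2λ) = λ^8e^(−54.2λ), i.e. Gamma(9, 54.2).
Mode = (a−1)/b = 8/54.2 ≈ 0.148.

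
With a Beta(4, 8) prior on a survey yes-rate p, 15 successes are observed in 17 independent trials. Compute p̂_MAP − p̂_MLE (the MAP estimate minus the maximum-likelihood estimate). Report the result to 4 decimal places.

Posterior is Beta(19, 10); MAP = (19−1)/(29−2) = 18/27 ≈ 0.66667.
MLE ignores the prior: p̂_MLE = k/n = 15/17 ≈ 0.88235.
Difference = 18/27 − 15/17 = -11/51 ≈ -0.2157.

MAP − MLE = -0.2157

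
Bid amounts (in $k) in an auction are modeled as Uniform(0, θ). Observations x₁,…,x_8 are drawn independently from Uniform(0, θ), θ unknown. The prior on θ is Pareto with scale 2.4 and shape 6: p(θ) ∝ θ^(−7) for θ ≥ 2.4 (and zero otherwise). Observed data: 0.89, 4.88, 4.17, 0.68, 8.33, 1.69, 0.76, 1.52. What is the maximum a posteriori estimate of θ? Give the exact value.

θ̂_MAP = 8.33

The Uniform(0, θ) likelihood is θ^(−n) for θ ≥ max(xᵢ), zero otherwise. Here max(xᵢ) = 8.33.
Posterior ∝ θ^(−7) · θ^(−8) = θ^(−15) on θ ≥ max(2.4, 8.33) = 8.33.
This density is strictly decreasing in θ, so the posterior mode lies at the lower boundary of the support.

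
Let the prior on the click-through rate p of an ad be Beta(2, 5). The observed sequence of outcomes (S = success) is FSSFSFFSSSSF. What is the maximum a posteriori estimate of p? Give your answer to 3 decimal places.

Prior: Beta(2, 5).
Data: 7 successes in 12 trials (from the sequence). The binomial likelihood contributes p^7(1−p)^5, so the posterior is Beta(2+7, 5+5) = Beta(9, 10).
For Beta(a, b) with a, b > 1 the mode is (a−1)/(a+b−2) = 8/17 ≈ 0.471.

p̂_MAP = 0.471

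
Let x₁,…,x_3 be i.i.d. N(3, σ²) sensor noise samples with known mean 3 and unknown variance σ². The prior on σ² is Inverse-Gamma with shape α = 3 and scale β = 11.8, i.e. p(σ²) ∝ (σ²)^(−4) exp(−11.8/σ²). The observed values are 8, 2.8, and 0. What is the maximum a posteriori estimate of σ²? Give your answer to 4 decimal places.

Sum of squared deviations about the known mean: SS = (8−3)² + (2.8−3)² + (0−3)² = 34.04.
The Normal likelihood contributes (σ²)^(−n/2) exp(−SS/(2σ²)), so the posterior is Inverse-Gamma(α + n/2, β + SS/2) = Inverse-Gamma(4.5, 28.82).
The mode of Inverse-Gamma(a, b) is b/(a+1) = 28.82/5.5 ≈ 5.2400.

σ̂²_MAP = 5.2400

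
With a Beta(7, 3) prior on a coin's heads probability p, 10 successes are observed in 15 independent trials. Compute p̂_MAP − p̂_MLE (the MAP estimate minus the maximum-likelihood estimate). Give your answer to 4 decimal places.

MAP − MLE = 0.0290

Posterior is Beta(17, 8); MAP = (17−1)/(25−2) = 16/23 ≈ 0.69565.
MLE ignores the prior: p̂_MLE = k/n = 10/15 ≈ 0.66667.
Difference = 16/23 − 10/15 = 2/69 ≈ 0.0290.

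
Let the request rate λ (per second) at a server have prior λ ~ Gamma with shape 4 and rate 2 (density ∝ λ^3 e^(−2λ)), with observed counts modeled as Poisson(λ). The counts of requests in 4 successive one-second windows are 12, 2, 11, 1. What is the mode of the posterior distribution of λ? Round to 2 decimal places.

λ̂_MAP = 4.83

Σxᵢ = 12+2+11+1 = 26, with n = 4.
Posterior ∝ λ^3e^(−2λ) · λ^26e^(−4λ) = λ^29e^(−6λ), i.e. Gamma(shape=30, rate=6).
The mode of a Gamma(a, b) with a ≥ 1 (shape–rate) is (a−1)/b = 29/6 ≈ 4.83.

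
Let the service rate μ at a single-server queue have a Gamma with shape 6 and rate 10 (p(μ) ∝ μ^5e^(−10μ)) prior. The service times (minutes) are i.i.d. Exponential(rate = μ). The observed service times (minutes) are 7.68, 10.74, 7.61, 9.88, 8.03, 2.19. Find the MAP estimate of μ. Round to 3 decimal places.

μ̂_MAP = 0.196

The Exponential(rate=μ) likelihood is ∝ μ^n e^(−μΣtᵢ). Here n = 6 and Σtᵢ = 7.68 + 10.74 + 7.61 + 9.88 + 8.03 + 2.19 = 46.13.
Posterior ∝ μ^5e^(−10μ) · μ^6e^(−46.13μ) = μ^11e^(−56.13μ), i.e. Gamma(12, 56.13).
Mode = (a−1)/b = 11/56.13 ≈ 0.196.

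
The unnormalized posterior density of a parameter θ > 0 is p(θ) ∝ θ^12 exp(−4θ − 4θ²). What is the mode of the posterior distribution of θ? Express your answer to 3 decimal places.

ℓ'(θ) = 12/θ − 4 − 8θ. Setting this to zero and multiplying by θ: 8θ² + 4θ − 12 = 0.
θ = (−4 + √(4² + 4·8·12)) / (2·8) = (−4 + √400) / 16 = (−4 + 20)/16 = 1.
ℓ''(θ) = −12/θ² − 8 < 0, confirming a maximum.

θ̂_MAP = 1.000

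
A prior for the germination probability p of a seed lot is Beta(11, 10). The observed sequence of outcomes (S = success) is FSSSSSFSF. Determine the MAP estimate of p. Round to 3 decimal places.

Prior: Beta(11, 10).
Data: 6 successes in 9 trials (from the sequence). The binomial likelihood contributes p^6(1−p)^3, so the posterior is Beta(11+6, 10+3) = Beta(17, 13).
For Beta(a, b) with a, b > 1 the mode is (a−1)/(a+b−2) = 16/28 ≈ 0.571.

p̂_MAP = 0.571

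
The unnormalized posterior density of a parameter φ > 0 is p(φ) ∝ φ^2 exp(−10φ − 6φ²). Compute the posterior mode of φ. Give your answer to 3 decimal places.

ℓ'(φ) = 2/φ − 10 − 12φ. Setting this to zero and multiplying by φ: 12φ² + 10φ − 2 = 0.
φ = (−10 + √(10² + 4·12·2)) / (2·12) = (−10 + √196) / 24 = (−10 + 14)/24 = 1/6.
ℓ''(φ) = −2/φ² − 12 < 0, confirming a maximum.

φ̂_MAP = 0.167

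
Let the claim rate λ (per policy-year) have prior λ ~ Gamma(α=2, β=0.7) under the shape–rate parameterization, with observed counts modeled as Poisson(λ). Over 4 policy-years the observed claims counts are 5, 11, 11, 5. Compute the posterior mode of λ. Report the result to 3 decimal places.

λ̂_MAP = 7.021

Σxᵢ = 5+11+11+5 = 32, with n = 4.
Posterior ∝ λe^(−0.7λ) · λ^32e^(−4λ) = λ^33e^(−4.7λ), i.e. Gamma(shape=34, rate=4.7).
The mode of a Gamma(a, b) with a ≥ 1 (shape–rate) is (a−1)/b = 33/4.7 ≈ 7.021.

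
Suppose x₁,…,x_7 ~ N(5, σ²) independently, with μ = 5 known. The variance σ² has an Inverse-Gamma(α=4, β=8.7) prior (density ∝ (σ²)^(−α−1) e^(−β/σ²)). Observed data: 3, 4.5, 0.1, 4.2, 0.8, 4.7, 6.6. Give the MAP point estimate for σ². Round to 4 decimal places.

σ̂²_MAP = 3.9171

Sum of squared deviations about the known mean: SS = (3−5)² + (4.5−5)² + (0.1−5)² + (4.2−5)² + (0.8−5)² + (4.7−5)² + (6.6−5)² = 49.19.
The Normal likelihood contributes (σ²)^(−n/2) exp(−SS/(2σ²)), so the posterior is Inverse-Gamma(α + n/2, β + SS/2) = Inverse-Gamma(7.5, 33.295).
The mode of Inverse-Gamma(a, b) is b/(a+1) = 33.295/8.5 ≈ 3.9171.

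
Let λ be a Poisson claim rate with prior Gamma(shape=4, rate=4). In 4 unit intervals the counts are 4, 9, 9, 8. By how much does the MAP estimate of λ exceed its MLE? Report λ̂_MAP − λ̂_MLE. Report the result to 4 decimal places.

Σxᵢ = 30. Posterior is Gamma(34, 8); MAP = (34−1)/8 = 33/8 ≈ 4.12500.
MLE = x̄ = 30/4 ≈ 7.50000.
Difference = 33/8 − 30/4 = -27/8 ≈ -3.3750.

MAP − MLE = -3.3750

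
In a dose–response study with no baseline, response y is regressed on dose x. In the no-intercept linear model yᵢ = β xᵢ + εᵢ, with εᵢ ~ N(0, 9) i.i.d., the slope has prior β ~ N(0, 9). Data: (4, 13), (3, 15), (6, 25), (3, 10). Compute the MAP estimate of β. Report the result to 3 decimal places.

log p(β | y) = −Σ(yᵢ − βxᵢ)²/(2·9) − β²/(2·9) + const.
Setting the derivative to zero: Σxᵢ(yᵢ − βxᵢ)/9 − β/9 = 0, so β = Σxᵢyᵢ / (Σxᵢ² + σ²/τ²).
Σxᵢyᵢ = 4·13 + 3·15 + 6·25 + 3·10 = 277; Σxᵢ² = 70; σ²/τ² = 1.
β̂_MAP = 277 / (70 + 1) = 277/71 ≈ 3.901.

β̂_MAP = 3.901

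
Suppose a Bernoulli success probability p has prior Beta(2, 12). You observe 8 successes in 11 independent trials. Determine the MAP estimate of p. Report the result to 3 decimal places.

Prior: Beta(2, 12).
Data: 8 successes in 11 trials. The binomial likelihood contributes p^8(1−p)^3, so the posterior is Beta(2+8, 12+3) = Beta(10, 15).
For Beta(a, b) with a, b > 1 the mode is (a−1)/(a+b−2) = 9/23 ≈ 0.391.

p̂_MAP = 0.391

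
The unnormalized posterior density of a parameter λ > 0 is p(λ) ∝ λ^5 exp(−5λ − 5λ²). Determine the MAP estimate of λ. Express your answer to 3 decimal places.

λ̂_MAP = 0.500

ℓ'(λ) = 5/λ − 5 − 10λ. Setting this to zero and multiplying by λ: 10λ² + 5λ − 5 = 0.
λ = (−5 + √(5² + 4·10·5)) / (2·10) = (−5 + √225) / 20 = (−5 + 15)/20 = 1/2.
ℓ''(λ) = −5/λ² − 10 < 0, confirming a maximum.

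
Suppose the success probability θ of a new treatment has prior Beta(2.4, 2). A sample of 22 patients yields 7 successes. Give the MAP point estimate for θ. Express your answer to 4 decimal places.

Prior: Beta(2.4, 2).
Data: 7 successes in 22 trials. The binomial likelihood contributes θ^7(1−θ)^15, so the posterior is Beta(2.4+7, 2+15) = Beta(9.4, 17).
For Beta(a, b) with a, b > 1 the mode is (a−1)/(a+b−2) = 8.4/24.4 ≈ 0.3443.

θ̂_MAP = 0.3443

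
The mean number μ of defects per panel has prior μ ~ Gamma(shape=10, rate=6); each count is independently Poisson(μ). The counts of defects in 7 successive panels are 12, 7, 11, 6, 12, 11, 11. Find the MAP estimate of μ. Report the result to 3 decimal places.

Σxᵢ = 12+7+11+6+12+11+11 = 70, with n = 7.
Posterior ∝ μ^9e^(−6μ) · μ^70e^(−7μ) = μ^79e^(−13μ), i.e. Gamma(shape=80, rate=13).
The mode of a Gamma(a, b) with a ≥ 1 (shape–rate) is (a−1)/b = 79/13 ≈ 6.077.

μ̂_MAP = 6.077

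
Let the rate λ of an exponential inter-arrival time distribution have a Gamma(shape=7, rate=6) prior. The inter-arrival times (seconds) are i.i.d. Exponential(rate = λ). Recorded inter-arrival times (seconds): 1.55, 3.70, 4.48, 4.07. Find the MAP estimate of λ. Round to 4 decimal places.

The Exponential(rate=λ) likelihood is ∝ λ^n e^(−λΣtᵢ). Here n = 4 and Σtᵢ = 1.55 + 3.70 + 4.48 + 4.07 = 13.80.
Posterior ∝ λ^6e^(−6λ) · λ^4e^(−13.80λ) = λ^10e^(−19.80λ), i.e. Gamma(11, 19.80).
Mode = (a−1)/b = 10/19.80 ≈ 0.5051.

λ̂_MAP = 0.5051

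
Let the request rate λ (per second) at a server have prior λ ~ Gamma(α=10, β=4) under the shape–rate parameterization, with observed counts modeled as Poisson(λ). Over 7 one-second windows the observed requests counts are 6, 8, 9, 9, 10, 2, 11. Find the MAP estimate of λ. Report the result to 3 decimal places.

Σxᵢ = 6+8+9+9+10+2+11 = 55, with n = 7.
Posterior ∝ λ^9e^(−4λ) · λ^55e^(−7λ) = λ^64e^(−11λ), i.e. Gamma(shape=65, rate=11).
The mode of a Gamma(a, b) with a ≥ 1 (shape–rate) is (a−1)/b = 64/11 ≈ 5.818.

λ̂_MAP = 5.818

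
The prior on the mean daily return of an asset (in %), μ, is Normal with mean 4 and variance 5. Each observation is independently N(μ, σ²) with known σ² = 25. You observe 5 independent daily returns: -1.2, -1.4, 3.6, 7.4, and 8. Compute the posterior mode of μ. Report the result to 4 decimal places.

n = 5; x̄ = ((-1.2) + (-1.4) + 3.6 + 7.4 + 8)/5 = 16.4/5 = 3.28.
For a Normal prior and Normal likelihood with known variance, the posterior is Normal; its mode equals its mean, the precision-weighted average.
Prior precision 1/σ₀² = 1/5 = 0.2; data precision n/σ² = 5/25 = 0.2.
μ̂ = (0.2·4 + 0.2·3.28) / (0.2 + 0.2) = 1.456/0.4 = 3.6400.

μ̂_MAP = 3.6400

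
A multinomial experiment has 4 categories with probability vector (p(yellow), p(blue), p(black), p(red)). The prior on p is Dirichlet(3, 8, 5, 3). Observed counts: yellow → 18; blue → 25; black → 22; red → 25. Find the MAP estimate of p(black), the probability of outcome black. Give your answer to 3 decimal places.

The posterior is Dirichlet(αᵢ + nᵢ) = Dirichlet(21, 33, 27, 28).
For a Dirichlet(a₁,…,a_K) with all aᵢ > 1, the mode has j-th component (aⱼ − 1)/(Σaᵢ − K).
Here Σaᵢ = 109 and K = 4, so p(black) = (27 − 1)/(109 − 4) = 26/105 ≈ 0.248.

MAP estimate of p(black) = 0.248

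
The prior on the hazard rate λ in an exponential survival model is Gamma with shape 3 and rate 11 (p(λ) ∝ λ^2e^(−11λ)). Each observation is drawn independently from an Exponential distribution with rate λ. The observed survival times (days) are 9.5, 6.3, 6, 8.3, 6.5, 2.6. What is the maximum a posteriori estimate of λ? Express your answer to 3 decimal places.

The Exponential(rate=λ) likelihood is ∝ λ^n e^(−λΣtᵢ). Here n = 6 and Σtᵢ = 9.5 + 6.3 + 6 + 8.3 + 6.5 + 2.6 = 39.2.
Posterior ∝ λ^2e^(−11λ) · λ^6e^(−39.2λ) = λ^8e^(−50.2λ), i.e. Gamma(9, 50.2).
Mode = (a−1)/b = 8/50.2 ≈ 0.159.

λ̂_MAP = 0.159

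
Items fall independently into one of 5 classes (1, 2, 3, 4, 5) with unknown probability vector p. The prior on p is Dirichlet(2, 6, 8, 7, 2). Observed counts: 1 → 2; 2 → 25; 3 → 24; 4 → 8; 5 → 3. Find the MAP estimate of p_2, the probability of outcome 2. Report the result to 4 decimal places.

The posterior is Dirichlet(αᵢ + nᵢ) = Dirichlet(4, 31, 32, 15, 5).
For a Dirichlet(a₁,…,a_K) with all aᵢ > 1, the mode has j-th component (aⱼ − 1)/(Σaᵢ − K).
Here Σaᵢ = 87 and K = 5, so p_2 = (31 − 1)/(87 − 5) = 30/82 ≈ 0.3659.

MAP estimate: 0.3659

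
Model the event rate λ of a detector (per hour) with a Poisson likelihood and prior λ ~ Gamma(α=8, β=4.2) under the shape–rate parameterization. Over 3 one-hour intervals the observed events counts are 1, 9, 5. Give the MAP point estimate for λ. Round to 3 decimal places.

Σxᵢ = 1+9+5 = 15, with n = 3.
Posterior ∝ λ^7e^(−4.2λ) · λ^15e^(−3λ) = λ^22e^(−7.2λ), i.e. Gamma(shape=23, rate=7.2).
The mode of a Gamma(a, b) with a ≥ 1 (shape–rate) is (a−1)/b = 22/7.2 ≈ 3.056.

λ̂_MAP = 3.056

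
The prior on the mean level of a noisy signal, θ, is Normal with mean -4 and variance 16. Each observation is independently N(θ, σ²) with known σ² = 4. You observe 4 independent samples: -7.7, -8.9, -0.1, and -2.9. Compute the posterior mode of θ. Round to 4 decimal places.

θ̂_MAP = -4.8471

n = 4; x̄ = ((-7.7) + (-8.9) + (-0.1) + (-2.9))/4 = -19.6/4 = -4.9.
For a Normal prior and Normal likelihood with known variance, the posterior is Normal; its mode equals its mean, the precision-weighted average.
Prior precision 1/σ₀² = 1/16 = 0.0625; data precision n/σ² = 4/4 = 1.
θ̂ = (0.0625·(-4) + 1·(-4.9)) / (0.0625 + 1) = (-5.15)/1.0625 = -412/85 ≈ -4.8471.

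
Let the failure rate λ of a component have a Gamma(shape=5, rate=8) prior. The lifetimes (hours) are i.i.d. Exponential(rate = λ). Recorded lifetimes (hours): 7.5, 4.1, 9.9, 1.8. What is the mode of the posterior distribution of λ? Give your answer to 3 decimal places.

λ̂_MAP = 0.256

The Exponential(rate=λ) likelihood is ∝ λ^n e^(−λΣtᵢ). Here n = 4 and Σtᵢ = 7.5 + 4.1 + 9.9 + 1.8 = 23.3.
Posterior ∝ λ^4e^(−8λ) · λ^4e^(−23.3λ) = λ^8e^(−31.3λ), i.e. Gamma(9, 31.3).
Mode = (a−1)/b = 8/31.3 ≈ 0.256.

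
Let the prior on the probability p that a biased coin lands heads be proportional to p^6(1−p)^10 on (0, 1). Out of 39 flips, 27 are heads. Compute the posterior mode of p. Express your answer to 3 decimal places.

The prior density ∝ p^6(1−p)^10 is the kernel of Beta(7, 11).
Data: 27 successes in 39 trials. The binomial likelihood contributes p^27(1−p)^12, so the posterior is Beta(7+27, 11+12) = Beta(34, 23).
For Beta(a, b) with a, b > 1 the mode is (a−1)/(a+b−2) = 33/55 ≈ 0.600.

p̂_MAP = 0.600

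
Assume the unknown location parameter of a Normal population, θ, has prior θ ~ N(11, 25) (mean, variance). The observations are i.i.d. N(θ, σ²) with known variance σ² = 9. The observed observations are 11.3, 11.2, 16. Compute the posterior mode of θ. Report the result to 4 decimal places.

θ̂_MAP = 12.6369

n = 3; x̄ = (11.3 + 11.2 + 16)/3 = 38.5/3 = 77/6 ≈ 12.8333.
For a Normal prior and Normal likelihood with known variance, the posterior is Normal; its mode equals its mean, the precision-weighted average.
Prior precision 1/σ₀² = 1/25 = 0.04; data precision n/σ² = 3/9 = 1/3.
θ̂ = (0.04·11 + (1/3)·(77/6)) / (0.04 + 1/3) = (2123/450)/(28/75) = 2123/168 ≈ 12.6369.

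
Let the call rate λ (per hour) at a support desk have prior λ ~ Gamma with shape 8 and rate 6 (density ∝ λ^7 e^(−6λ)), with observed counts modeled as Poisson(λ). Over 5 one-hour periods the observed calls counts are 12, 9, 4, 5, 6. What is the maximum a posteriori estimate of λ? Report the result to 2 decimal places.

λ̂_MAP = 3.91

Σxᵢ = 12+9+4+5+6 = 36, with n = 5.
Posterior ∝ λ^7e^(−6λ) · λ^36e^(−5λ) = λ^43e^(−11λ), i.e. Gamma(shape=44, rate=11).
The mode of a Gamma(a, b) with a ≥ 1 (shape–rate) is (a−1)/b = 43/11 ≈ 3.91.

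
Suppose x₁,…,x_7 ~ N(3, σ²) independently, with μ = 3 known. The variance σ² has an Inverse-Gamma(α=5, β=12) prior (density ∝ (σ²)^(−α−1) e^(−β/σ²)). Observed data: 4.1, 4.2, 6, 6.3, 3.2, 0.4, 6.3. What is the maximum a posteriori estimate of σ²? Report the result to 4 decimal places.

Sum of squared deviations about the known mean: SS = (4.1−3)² + (4.2−3)² + (6−3)² + (6.3−3)² + (3.2−3)² + (0.4−3)² + (6.3−3)² = 40.23.
The Normal likelihood contributes (σ²)^(−n/2) exp(−SS/(2σ²)), so the posterior is Inverse-Gamma(α + n/2, β + SS/2) = Inverse-Gamma(8.5, 32.115).
The mode of Inverse-Gamma(a, b) is b/(a+1) = 32.115/9.5 ≈ 3.3805.

σ̂²_MAP = 3.3805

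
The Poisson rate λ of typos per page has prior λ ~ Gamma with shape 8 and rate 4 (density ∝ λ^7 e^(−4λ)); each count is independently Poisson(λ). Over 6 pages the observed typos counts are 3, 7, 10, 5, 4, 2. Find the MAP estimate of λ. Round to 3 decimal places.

λ̂_MAP = 3.800

Σxᵢ = 3+7+10+5+4+2 = 31, with n = 6.
Posterior ∝ λ^7e^(−4λ) · λ^31e^(−6λ) = λ^38e^(−10λ), i.e. Gamma(shape=39, rate=10).
The mode of a Gamma(a, b) with a ≥ 1 (shape–rate) is (a−1)/b = 38/10 ≈ 3.800.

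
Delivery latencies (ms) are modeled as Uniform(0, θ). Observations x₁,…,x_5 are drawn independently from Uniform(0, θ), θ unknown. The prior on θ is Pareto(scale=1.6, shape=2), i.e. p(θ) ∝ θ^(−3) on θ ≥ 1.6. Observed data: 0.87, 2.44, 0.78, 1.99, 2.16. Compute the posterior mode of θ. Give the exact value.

θ̂_MAP = 2.44

The Uniform(0, θ) likelihood is θ^(−n) for θ ≥ max(xᵢ), zero otherwise. Here max(xᵢ) = 2.44.
Posterior ∝ θ^(−3) · θ^(−5) = θ^(−8) on θ ≥ max(1.6, 2.44) = 2.44.
This density is strictly decreasing in θ, so the posterior mode lies at the lower boundary of the support.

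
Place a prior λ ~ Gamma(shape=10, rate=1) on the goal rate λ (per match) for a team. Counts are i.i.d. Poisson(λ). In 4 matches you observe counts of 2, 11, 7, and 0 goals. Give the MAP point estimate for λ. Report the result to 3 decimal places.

λ̂_MAP = 5.800

Σxᵢ = 2+11+7+0 = 20, with n = 4.
Posterior ∝ λ^9e^(−1λ) · λ^20e^(−4λ) = λ^29e^(−5λ), i.e. Gamma(shape=30, rate=5).
The mode of a Gamma(a, b) with a ≥ 1 (shape–rate) is (a−1)/b = 29/5 ≈ 5.800.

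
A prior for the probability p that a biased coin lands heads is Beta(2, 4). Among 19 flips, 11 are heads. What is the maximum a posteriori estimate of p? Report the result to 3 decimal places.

Prior: Beta(2, 4).
Data: 11 successes in 19 trials. The binomial likelihood contributes p^11(1−p)^8, so the posterior is Beta(2+11, 4+8) = Beta(13, 12).
For Beta(a, b) with a, b > 1 the mode is (a−1)/(a+b−2) = 12/23 ≈ 0.522.

p̂_MAP = 0.522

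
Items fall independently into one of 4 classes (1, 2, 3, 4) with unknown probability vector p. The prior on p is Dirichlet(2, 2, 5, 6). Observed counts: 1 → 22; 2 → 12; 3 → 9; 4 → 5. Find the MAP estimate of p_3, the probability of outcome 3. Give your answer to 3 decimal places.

The posterior is Dirichlet(αᵢ + nᵢ) = Dirichlet(24, 14, 14, 11).
For a Dirichlet(a₁,…,a_K) with all aᵢ > 1, the mode has j-th component (aⱼ − 1)/(Σaᵢ − K).
Here Σaᵢ = 63 and K = 4, so p_3 = (14 − 1)/(63 − 4) = 13/59 ≈ 0.220.

MAP estimate: 0.220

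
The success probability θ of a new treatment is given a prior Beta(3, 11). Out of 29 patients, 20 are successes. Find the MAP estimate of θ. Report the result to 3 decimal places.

Prior: Beta(3, 11).
Data: 20 successes in 29 trials. The binomial likelihood contributes θ^20(1−θ)^9, so the posterior is Beta(3+20, 11+9) = Beta(23, 20).
For Beta(a, b) with a, b > 1 the mode is (a−1)/(a+b−2) = 22/41 ≈ 0.537.

θ̂_MAP = 0.537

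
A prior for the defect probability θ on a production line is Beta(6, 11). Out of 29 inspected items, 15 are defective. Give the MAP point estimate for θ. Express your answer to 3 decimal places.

θ̂_MAP = 0.455

Prior: Beta(6, 11).
Data: 15 successes in 29 trials. The binomial likelihood contributes θ^15(1−θ)^14, so the posterior is Beta(6+15, 11+14) = Beta(21, 25).
For Beta(a, b) with a, b > 1 the mode is (a−1)/(a+b−2) = 20/44 ≈ 0.455.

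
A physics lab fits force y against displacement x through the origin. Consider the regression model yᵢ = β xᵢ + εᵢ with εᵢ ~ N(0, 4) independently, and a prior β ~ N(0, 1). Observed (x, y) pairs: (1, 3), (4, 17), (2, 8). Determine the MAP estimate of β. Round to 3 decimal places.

β̂_MAP = 3.480

log p(β | y) = −Σ(yᵢ − βxᵢ)²/(2·4) − β²/(2·1) + const.
Setting the derivative to zero: Σxᵢ(yᵢ − βxᵢ)/4 − β/1 = 0, so β = Σxᵢyᵢ / (Σxᵢ² + σ²/τ²).
Σxᵢyᵢ = 1·3 + 4·17 + 2·8 = 87; Σxᵢ² = 21; σ²/τ² = 4.
β̂_MAP = 87 / (21 + 4) = 87/25 ≈ 3.480.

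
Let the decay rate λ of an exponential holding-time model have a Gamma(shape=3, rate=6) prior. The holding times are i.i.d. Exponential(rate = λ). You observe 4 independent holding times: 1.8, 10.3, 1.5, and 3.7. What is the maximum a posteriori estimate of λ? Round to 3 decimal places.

λ̂_MAP = 0.258

The Exponential(rate=λ) likelihood is ∝ λ^n e^(−λΣtᵢ). Here n = 4 and Σtᵢ = 1.8 + 10.3 + 1.5 + 3.7 = 17.3.
Posterior ∝ λ^2e^(−6λ) · λ^4e^(−17.3λ) = λ^6e^(−23.3λ), i.e. Gamma(7, 23.3).
Mode = (a−1)/b = 6/23.3 ≈ 0.258.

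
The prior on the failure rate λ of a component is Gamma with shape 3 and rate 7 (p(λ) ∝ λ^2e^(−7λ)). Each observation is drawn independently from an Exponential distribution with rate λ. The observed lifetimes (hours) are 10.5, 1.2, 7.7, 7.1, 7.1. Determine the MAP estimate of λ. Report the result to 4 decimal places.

λ̂_MAP = 0.1724

The Exponential(rate=λ) likelihood is ∝ λ^n e^(−λΣtᵢ). Here n = 5 and Σtᵢ = 10.5 + 1.2 + 7.7 + 7.1 + 7.1 = 33.6.
Posterior ∝ λ^2e^(−7λ) · λ^5e^(−33.6λ) = λ^7e^(−40.6λ), i.e. Gamma(8, 40.6).
Mode = (a−1)/b = 7/40.6 ≈ 0.1724.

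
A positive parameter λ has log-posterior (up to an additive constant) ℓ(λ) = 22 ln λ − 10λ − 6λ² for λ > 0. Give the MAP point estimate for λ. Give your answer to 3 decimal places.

λ̂_MAP = 1.000

ℓ'(λ) = 22/λ − 10 − 12λ. Setting this to zero and multiplying by λ: 12λ² + 10λ − 22 = 0.
λ = (−10 + √(10² + 4·12·22)) / (2·12) = (−10 + √1156) / 24 = (−10 + 34)/24 = 1.
ℓ''(λ) = −22/λ² − 12 < 0, confirming a maximum.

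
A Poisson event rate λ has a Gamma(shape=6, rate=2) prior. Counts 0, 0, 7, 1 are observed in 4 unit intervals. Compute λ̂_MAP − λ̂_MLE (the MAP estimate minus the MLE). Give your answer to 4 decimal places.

Σxᵢ = 8. Posterior is Gamma(14, 6); MAP = (14−1)/6 = 13/6 ≈ 2.16667.
MLE = x̄ = 8/4 ≈ 2.00000.
Difference = 13/6 − 8/4 = 1/6 ≈ 0.1667.

MAP − MLE = 0.1667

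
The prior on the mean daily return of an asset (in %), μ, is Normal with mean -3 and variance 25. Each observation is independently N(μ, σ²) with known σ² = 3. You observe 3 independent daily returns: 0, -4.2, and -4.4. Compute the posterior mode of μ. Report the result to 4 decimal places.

μ̂_MAP = -2.8718

n = 3; x̄ = (0 + (-4.2) + (-4.4))/3 = -8.6/3 = -43/15 ≈ -2.8667.
For a Normal prior and Normal likelihood with known variance, the posterior is Normal; its mode equals its mean, the precision-weighted average.
Prior precision 1/σ₀² = 1/25 = 0.04; data precision n/σ² = 3/3 = 1.
μ̂ = (0.04·(-3) + 1·(-43/15)) / (0.04 + 1) = (-224/75)/1.04 = -112/39 ≈ -2.8718.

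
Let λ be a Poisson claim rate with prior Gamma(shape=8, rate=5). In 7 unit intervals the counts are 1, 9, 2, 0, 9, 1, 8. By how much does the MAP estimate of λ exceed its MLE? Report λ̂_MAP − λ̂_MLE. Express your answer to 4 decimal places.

MAP − MLE = -1.2024

Σxᵢ = 30. Posterior is Gamma(38, 12); MAP = (38−1)/12 = 37/12 ≈ 3.08333.
MLE = x̄ = 30/7 ≈ 4.28571.
Difference = 37/12 − 30/7 = -101/84 ≈ -1.2024.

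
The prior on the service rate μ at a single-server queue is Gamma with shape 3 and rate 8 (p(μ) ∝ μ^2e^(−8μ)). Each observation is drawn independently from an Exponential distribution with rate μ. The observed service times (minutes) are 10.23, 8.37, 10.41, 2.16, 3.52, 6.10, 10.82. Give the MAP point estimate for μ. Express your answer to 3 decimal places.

μ̂_MAP = 0.151

The Exponential(rate=μ) likelihood is ∝ μ^n e^(−μΣtᵢ). Here n = 7 and Σtᵢ = 10.23 + 8.37 + 10.41 + 2.16 + 3.52 + 6.10 + 10.82 = 51.61.
Posterior ∝ μ^2e^(−8μ) · μ^7e^(−51.61μ) = μ^9e^(−59.61μ), i.e. Gamma(10, 59.61).
Mode = (a−1)/b = 9/59.61 ≈ 0.151.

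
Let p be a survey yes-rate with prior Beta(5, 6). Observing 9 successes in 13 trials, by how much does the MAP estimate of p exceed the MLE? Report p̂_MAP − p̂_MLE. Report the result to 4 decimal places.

MAP − MLE = -0.1014

Posterior is Beta(14, 10); MAP = (14−1)/(24−2) = 13/22 ≈ 0.59091.
MLE ignores the prior: p̂_MLE = k/n = 9/13 ≈ 0.69231.
Difference = 13/22 − 9/13 = -29/286 ≈ -0.1014.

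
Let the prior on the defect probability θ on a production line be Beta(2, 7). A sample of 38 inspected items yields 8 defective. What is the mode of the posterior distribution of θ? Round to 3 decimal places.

θ̂_MAP = 0.200

Prior: Beta(2, 7).
Data: 8 successes in 38 trials. The binomial likelihood contributes θ^8(1−θ)^30, so the posterior is Beta(2+8, 7+30) = Beta(10, 37).
For Beta(a, b) with a, b > 1 the mode is (a−1)/(a+b−2) = 9/45 ≈ 0.200.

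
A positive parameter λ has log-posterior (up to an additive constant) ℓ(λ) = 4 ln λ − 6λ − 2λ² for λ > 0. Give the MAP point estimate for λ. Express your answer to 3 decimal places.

λ̂_MAP = 0.500

ℓ'(λ) = 4/λ − 6 − 4λ. Setting this to zero and multiplying by λ: 4λ² + 6λ − 4 = 0.
λ = (−6 + √(6² + 4·4·4)) / (2·4) = (−6 + √100) / 8 = (−6 + 10)/8 = 1/2.
ℓ''(λ) = −4/λ² − 4 < 0, confirming a maximum.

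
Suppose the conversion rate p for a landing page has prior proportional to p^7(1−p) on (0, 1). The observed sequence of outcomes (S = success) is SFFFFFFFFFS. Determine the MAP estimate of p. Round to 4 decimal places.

p̂_MAP = 0.4737

The prior density ∝ p^7(1−p)^1 is the kernel of Beta(8, 2).
Data: 2 successes in 11 trials (from the sequence). The binomial likelihood contributes p^2(1−p)^9, so the posterior is Beta(8+2, 2+9) = Beta(10, 11).
For Beta(a, b) with a, b > 1 the mode is (a−1)/(a+b−2) = 9/19 ≈ 0.4737.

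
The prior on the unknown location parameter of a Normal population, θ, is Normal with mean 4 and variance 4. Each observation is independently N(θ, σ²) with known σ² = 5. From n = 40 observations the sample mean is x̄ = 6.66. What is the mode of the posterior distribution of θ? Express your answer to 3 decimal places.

n = 40, x̄ = 6.66.
For a Normal prior and Normal likelihood with known variance, the posterior is Normal; its mode equals its mean, the precision-weighted average.
Prior precision 1/σ₀² = 1/4 = 0.25; data precision n/σ² = 40/5 = 8.
θ̂ = (0.25·4 + 8·6.66) / (0.25 + 8) = 54.28/8.25 = 5428/825 ≈ 6.579.

θ̂_MAP = 6.579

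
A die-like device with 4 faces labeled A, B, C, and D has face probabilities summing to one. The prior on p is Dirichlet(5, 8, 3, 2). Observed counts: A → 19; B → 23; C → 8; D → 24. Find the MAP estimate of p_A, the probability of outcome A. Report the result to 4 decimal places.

MAP estimate of p_A = 0.2614

The posterior is Dirichlet(αᵢ + nᵢ) = Dirichlet(24, 31, 11, 26).
For a Dirichlet(a₁,…,a_K) with all aᵢ > 1, the mode has j-th component (aⱼ − 1)/(Σaᵢ − K).
Here Σaᵢ = 92 and K = 4, so p_A = (24 − 1)/(92 − 4) = 23/88 ≈ 0.2614.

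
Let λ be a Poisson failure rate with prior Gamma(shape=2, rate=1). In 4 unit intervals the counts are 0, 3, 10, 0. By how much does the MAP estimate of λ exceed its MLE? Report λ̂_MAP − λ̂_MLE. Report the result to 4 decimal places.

MAP − MLE = -0.4500

Σxᵢ = 13. Posterior is Gamma(15, 5); MAP = (15−1)/5 = 14/5 ≈ 2.80000.
MLE = x̄ = 13/4 ≈ 3.25000.
Difference = 14/5 − 13/4 = -9/20 ≈ -0.4500.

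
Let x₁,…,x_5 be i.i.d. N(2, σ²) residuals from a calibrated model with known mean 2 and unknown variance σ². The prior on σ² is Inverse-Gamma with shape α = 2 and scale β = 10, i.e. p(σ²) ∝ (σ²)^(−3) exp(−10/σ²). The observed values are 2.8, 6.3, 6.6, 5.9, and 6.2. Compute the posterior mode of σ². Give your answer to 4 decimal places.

Sum of squared deviations about the known mean: SS = (2.8−2)² + (6.3−2)² + (6.6−2)² + (5.9−2)² + (6.2−2)² = 73.14.
The Normal likelihood contributes (σ²)^(−n/2) exp(−SS/(2σ²)), so the posterior is Inverse-Gamma(α + n/2, β + SS/2) = Inverse-Gamma(4.5, 46.57).
The mode of Inverse-Gamma(a, b) is b/(a+1) = 46.57/5.5 ≈ 8.4673.

σ̂²_MAP = 8.4673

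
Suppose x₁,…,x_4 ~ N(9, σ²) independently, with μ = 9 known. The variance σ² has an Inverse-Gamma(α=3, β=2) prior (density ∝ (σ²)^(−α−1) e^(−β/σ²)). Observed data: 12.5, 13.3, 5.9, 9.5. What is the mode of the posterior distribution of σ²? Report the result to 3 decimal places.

σ̂²_MAP = 3.717

Sum of squared deviations about the known mean: SS = (12.5−9)² + (13.3−9)² + (5.9−9)² + (9.5−9)² = 40.6.
The Normal likelihood contributes (σ²)^(−n/2) exp(−SS/(2σ²)), so the posterior is Inverse-Gamma(α + n/2, β + SS/2) = Inverse-Gamma(5, 22.3).
The mode of Inverse-Gamma(a, b) is b/(a+1) = 22.3/6 ≈ 3.717.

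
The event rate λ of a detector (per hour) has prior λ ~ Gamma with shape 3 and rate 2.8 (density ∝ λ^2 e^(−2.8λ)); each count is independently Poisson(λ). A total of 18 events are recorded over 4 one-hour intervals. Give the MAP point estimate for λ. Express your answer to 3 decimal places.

λ̂_MAP = 2.941

Σxᵢ = 18, n = 4.
Posterior ∝ λ^2e^(−2.8λ) · λ^18e^(−4λ) = λ^20e^(−6.8λ), i.e. Gamma(shape=21, rate=6.8).
The mode of a Gamma(a, b) with a ≥ 1 (shape–rate) is (a−1)/b = 20/6.8 ≈ 2.941.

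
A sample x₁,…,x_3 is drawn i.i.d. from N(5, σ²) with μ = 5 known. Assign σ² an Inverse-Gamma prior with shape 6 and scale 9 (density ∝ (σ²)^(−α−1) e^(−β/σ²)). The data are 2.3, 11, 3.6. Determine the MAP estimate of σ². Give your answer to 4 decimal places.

σ̂²_MAP = 3.7206

Sum of squared deviations about the known mean: SS = (2.3−5)² + (11−5)² + (3.6−5)² = 45.25.
The Normal likelihood contributes (σ²)^(−n/2) exp(−SS/(2σ²)), so the posterior is Inverse-Gamma(α + n/2, β + SS/2) = Inverse-Gamma(7.5, 31.625).
The mode of Inverse-Gamma(a, b) is b/(a+1) = 31.625/8.5 ≈ 3.7206.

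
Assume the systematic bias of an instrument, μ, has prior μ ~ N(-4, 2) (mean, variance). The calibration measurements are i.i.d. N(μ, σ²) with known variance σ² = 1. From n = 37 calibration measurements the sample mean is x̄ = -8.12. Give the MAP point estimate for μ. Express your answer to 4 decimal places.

μ̂_MAP = -8.0651

n = 37, x̄ = -8.12.
For a Normal prior and Normal likelihood with known variance, the posterior is Normal; its mode equals its mean, the precision-weighted average.
Prior precision 1/σ₀² = 1/2 = 0.5; data precision n/σ² = 37/1 = 37.
μ̂ = (0.5·(-4) + 37·(-8.12)) / (0.5 + 37) = (-302.44)/37.5 = -15122/1875 ≈ -8.0651.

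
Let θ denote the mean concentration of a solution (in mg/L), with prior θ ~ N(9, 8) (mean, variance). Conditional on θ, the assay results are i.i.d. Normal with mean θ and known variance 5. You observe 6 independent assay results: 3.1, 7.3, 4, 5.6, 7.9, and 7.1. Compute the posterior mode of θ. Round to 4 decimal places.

θ̂_MAP = 6.1321

n = 6; x̄ = (3.1 + 7.3 + 4 + 5.6 + 7.9 + 7.1)/6 = 35/6 = 35/6 ≈ 5.8333.
For a Normal prior and Normal likelihood with known variance, the posterior is Normal; its mode equals its mean, the precision-weighted average.
Prior precision 1/σ₀² = 1/8 = 0.125; data precision n/σ² = 6/5 = 1.2.
θ̂ = (0.125·9 + 1.2·(35/6)) / (0.125 + 1.2) = 8.125/1.325 = 325/53 ≈ 6.1321.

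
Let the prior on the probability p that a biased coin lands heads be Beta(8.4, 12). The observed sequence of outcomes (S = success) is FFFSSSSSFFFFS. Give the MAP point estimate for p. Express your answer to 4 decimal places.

Prior: Beta(8.4, 12).
Data: 6 successes in 13 trials (from the sequence). The binomial likelihood contributes p^6(1−p)^7, so the posterior is Beta(8.4+6, 12+7) = Beta(14.4, 19).
For Beta(a, b) with a, b > 1 the mode is (a−1)/(a+b−2) = 13.4/31.4 ≈ 0.4268.

p̂_MAP = 0.4268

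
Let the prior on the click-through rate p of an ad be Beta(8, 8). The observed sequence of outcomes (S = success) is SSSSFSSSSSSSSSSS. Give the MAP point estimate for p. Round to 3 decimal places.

Prior: Beta(8, 8).
Data: 15 successes in 16 trials (from the sequence). The binomial likelihood contributes p^15(1−p)^1, so the posterior is Beta(8+15, 8+1) = Beta(23, 9).
For Beta(a, b) with a, b > 1 the mode is (a−1)/(a+b−2) = 22/30 ≈ 0.733.

p̂_MAP = 0.733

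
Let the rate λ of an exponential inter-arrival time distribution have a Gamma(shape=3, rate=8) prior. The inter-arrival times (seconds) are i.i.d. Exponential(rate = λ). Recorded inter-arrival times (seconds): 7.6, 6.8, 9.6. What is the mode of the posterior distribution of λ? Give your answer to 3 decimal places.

The Exponential(rate=λ) likelihood is ∝ λ^n e^(−λΣtᵢ). Here n = 3 and Σtᵢ = 7.6 + 6.8 + 9.6 = 24.
Posterior ∝ λ^2e^(−8λ) · λ^3e^(−24λ) = λ^5e^(−32λ), i.e. Gamma(6, 32).
Mode = (a−1)/b = 5/32 ≈ 0.156.

λ̂_MAP = 0.156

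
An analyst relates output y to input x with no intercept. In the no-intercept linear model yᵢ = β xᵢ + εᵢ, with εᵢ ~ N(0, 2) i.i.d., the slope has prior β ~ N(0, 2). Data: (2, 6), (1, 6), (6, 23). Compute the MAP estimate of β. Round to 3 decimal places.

β̂_MAP = 3.714

log p(β | y) = −Σ(yᵢ − βxᵢ)²/(2·2) − β²/(2·2) + const.
Setting the derivative to zero: Σxᵢ(yᵢ − βxᵢ)/2 − β/2 = 0, so β = Σxᵢyᵢ / (Σxᵢ² + σ²/τ²).
Σxᵢyᵢ = 2·6 + 1·6 + 6·23 = 156; Σxᵢ² = 41; σ²/τ² = 1.
β̂_MAP = 156 / (41 + 1) = 156/42 ≈ 3.714.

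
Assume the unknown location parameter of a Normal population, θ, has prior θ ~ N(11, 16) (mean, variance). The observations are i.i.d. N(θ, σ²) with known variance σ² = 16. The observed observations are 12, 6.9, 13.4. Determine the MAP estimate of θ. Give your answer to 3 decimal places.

n = 3; x̄ = (12 + 6.9 + 13.4)/3 = 32.3/3 = 323/30 ≈ 10.7667.
For a Normal prior and Normal likelihood with known variance, the posterior is Normal; its mode equals its mean, the precision-weighted average.
Prior precision 1/σ₀² = 1/16 = 0.0625; data precision n/σ² = 3/16 = 0.1875.
θ̂ = (0.0625·11 + 0.1875·(323/30)) / (0.0625 + 0.1875) = 2.70625/0.25 = 10.825.

θ̂_MAP = 10.825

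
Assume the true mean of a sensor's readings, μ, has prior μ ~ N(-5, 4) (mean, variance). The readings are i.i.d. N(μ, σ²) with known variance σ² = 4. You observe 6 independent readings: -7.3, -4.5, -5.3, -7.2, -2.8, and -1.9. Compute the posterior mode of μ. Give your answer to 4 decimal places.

μ̂_MAP = -4.8571

n = 6; x̄ = ((-7.3) + (-4.5) + (-5.3) + (-7.2) + (-2.8) + (-1.9))/6 = -29/6 = -29/6 ≈ -4.8333.
For a Normal prior and Normal likelihood with known variance, the posterior is Normal; its mode equals its mean, the precision-weighted average.
Prior precision 1/σ₀² = 1/4 = 0.25; data precision n/σ² = 6/4 = 1.5.
μ̂ = (0.25·(-5) + 1.5·(-29/6)) / (0.25 + 1.5) = (-8.5)/1.75 = -34/7 ≈ -4.8571.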